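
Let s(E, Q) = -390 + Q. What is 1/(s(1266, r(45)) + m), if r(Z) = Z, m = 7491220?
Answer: 1/7490875 ≈ 1.3350e-7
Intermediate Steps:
1/(s(1266, r(45)) + m) = 1/((-390 + 45) + 7491220) = 1/(-345 + 7491220) = 1/7490875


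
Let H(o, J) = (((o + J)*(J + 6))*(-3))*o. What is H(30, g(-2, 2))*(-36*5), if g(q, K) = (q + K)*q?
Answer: 2916000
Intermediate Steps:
g(q, K) = q*(K + q) (g(q, K) = (K + q)*q = q*(K + q))
H(o, J) = -3*o*(6 + J)*(J + o) (H(o, J) = (((J + o)*(6 + J))*(-3))*o = (((6 + J)*(J + o))*(-3))*o = (-3*(6 + J)*(J + o))*o = -3*o*(6 + J)*(J + o))
H(30, g(-2, 2))*(-36*5) = (-3*30*((-2*(2 - 2))² + 6*(-2*(2 - 2)) + 6*30 - 2*(2 - 2)*30))*(-36*5) = -3*30*((-2*0)² + 6*(-2*0) + 180 - 2*0*30)*(-180) = -3*30*(0² + 6*0 + 180 + 0*30)*(-180) = -3*30*(0 + 0 + 180 + 0)*(-180) = -3*30*180*(-180) = -16200*(-180) = 2916000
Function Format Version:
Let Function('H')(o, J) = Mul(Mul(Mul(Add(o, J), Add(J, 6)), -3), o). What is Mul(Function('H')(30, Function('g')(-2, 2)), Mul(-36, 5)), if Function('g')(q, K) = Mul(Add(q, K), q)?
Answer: 2916000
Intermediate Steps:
Function('g')(q, K) = Mul(q, Add(K, q)) (Function('g')(q, K) = Mul(Add(K, q), q) = Mul(q, Add(K, q)))
Function('H')(o, J) = Mul(-3, o, Add(6, J), Add(J, o)) (Function('H')(o, J) = Mul(Mul(Mul(Add(J, o), Add(6, J)), -3), o) = Mul(Mul(Mul(Add(6, J), Add(J, o)), -3), o) = Mul(Mul(-3, Add(6, J), Add(J, o)), o) = Mul(-3, o, Add(6, J), Add(J, o)))
Mul(Function('H')(30, Function('g')(-2, 2)), Mul(-36, 5)) = Mul(Mul(-3, 30, Add(Pow(Mul(-2, Add(2, -2)), 2), Mul(6, Mul(-2, Add(2, -2))), Mul(6, 30), Mul(Mul(-2, Add(2, -2)), 30))), Mul(-36, 5)) = Mul(Mul(-3, 30, Add(Pow(Mul(-2, 0), 2), Mul(6, Mul(-2, 0)), 180, Mul(Mul(-2, 0), 30))), -180) = Mul(Mul(-3, 30, Add(Pow(0, 2), Mul(6, 0), 180, Mul(0, 30))), -180) = Mul(Mul(-3, 30, Add(0, 0, 180, 0)), -180) = Mul(Mul(-3, 30, 180), -180) = Mul(-16200, -180) = 2916000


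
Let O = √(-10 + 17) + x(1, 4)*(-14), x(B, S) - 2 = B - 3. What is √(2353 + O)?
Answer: √(2353 + √7) ≈ 48.535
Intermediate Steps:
x(B, S) = -1 + B (x(B, S) = 2 + (B - 3) = 2 + (-3 + B) = -1 + B)
O = √7 (O = √(-10 + 17) + (-1 + 1)*(-14) = √7 + 0*(-14) = √7 + 0 = √7 ≈ 2.6458)
√(2353 + O) = √(2353 + √7)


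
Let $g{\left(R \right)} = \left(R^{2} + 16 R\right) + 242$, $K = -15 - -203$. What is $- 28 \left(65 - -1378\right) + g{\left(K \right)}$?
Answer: $-1810$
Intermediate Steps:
$K = 188$ ($K = -15 + 203 = 188$)
$g{\left(R \right)} = 242 + R^{2} + 16 R$
$- 28 \left(65 - -1378\right) + g{\left(K \right)} = - 28 \left(65 - -1378\right) + \left(242 + 188^{2} + 16 \cdot 188\right) = - 28 \left(65 + 1378\right) + \left(242 + 35344 + 3008\right) = \left(-28\right) 1443 + 38594 = -40404 + 38594 = -1810$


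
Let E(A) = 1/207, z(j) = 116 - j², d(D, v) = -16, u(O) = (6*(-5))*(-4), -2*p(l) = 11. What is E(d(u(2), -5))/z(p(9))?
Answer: 4/71001 ≈ 5.6337e-5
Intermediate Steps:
p(l) = -11/2 (p(l) = -½*11 = -11/2)
u(O) = 120 (u(O) = -30*(-4) = 120)
E(A) = 1/207
E(d(u(2), -5))/z(p(9)) = 1/(207*(116 - (-11/2)²)) = 1/(207*(116 - 1*121/4)) = 1/(207*(116 - 121/4)) = 1/(207*(343/4)) = (1/207)*(4/343) = 4/71001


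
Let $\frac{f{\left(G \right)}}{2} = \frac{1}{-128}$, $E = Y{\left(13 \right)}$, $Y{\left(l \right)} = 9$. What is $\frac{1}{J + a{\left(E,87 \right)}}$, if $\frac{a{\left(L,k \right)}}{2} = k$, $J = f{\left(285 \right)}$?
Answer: $\frac{64}{11135} \approx 0.0057476$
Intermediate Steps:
$E = 9$
$f{\left(G \right)} = - \frac{1}{64}$ ($f{\left(G \right)} = \frac{2}{-128} = 2 \left(- \frac{1}{128}\right) = - \frac{1}{64}$)
$J = - \frac{1}{64} \approx -0.015625$
$a{\left(L,k \right)} = 2 k$
$\frac{1}{J + a{\left(E,87 \right)}} = \frac{1}{- \frac{1}{64} + 2 \cdot 87} = \frac{1}{- \frac{1}{64} + 174} = \frac{1}{\frac{11135}{64}} = \frac{64}{11135}$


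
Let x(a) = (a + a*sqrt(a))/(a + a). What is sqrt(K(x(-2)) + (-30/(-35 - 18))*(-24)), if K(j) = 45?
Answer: 3*sqrt(9805)/53 ≈ 5.6049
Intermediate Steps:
x(a) = (a + a**(3/2))/(2*a) (x(a) = (a + a**(3/2))/((2*a)) = (a + a**(3/2))*(1/(2*a)) = (a + a**(3/2))/(2*a))
sqrt(K(x(-2)) + (-30/(-35 - 18))*(-24)) = sqrt(45 + (-30/(-35 - 18))*(-24)) = sqrt(45 + (-30/(-53))*(-24)) = sqrt(45 - 1/53*(-30)*(-24)) = sqrt(45 + (30/53)*(-24)) = sqrt(45 - 720/53) = sqrt(1665/53) = 3*sqrt(9805)/53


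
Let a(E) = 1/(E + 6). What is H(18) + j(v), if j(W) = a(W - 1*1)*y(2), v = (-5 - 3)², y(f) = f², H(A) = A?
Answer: 1246/69 ≈ 18.058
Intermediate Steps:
v = 64 (v = (-8)² = 64)
a(E) = 1/(6 + E)
j(W) = 4/(5 + W) (j(W) = 2²/(6 + (W - 1*1)) = 4/(6 + (W - 1)) = 4/(6 + (-1 + W)) = 4/(5 + W))
H(18) + j(v) = 18 + 4/(5 + 64) = 18 + 4/69 = 1246/69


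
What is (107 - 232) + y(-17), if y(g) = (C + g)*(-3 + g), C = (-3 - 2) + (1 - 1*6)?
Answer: 415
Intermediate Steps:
C = -10 (C = -5 + (1 - 6) = -5 - 5 = -10)
y(g) = (-10 + g)*(-3 + g)
(107 - 232) + y(-17) = (107 - 232) + (30 + (-17)**2 - 13*(-17)) = -125 + (30 + 289 + 221) = -125 + 540 = 415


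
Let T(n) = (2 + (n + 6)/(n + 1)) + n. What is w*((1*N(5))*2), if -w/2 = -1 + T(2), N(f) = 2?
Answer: -136/3 ≈ -45.333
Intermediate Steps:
T(n) = 2 + n + (6 + n)/(1 + n) (T(n) = (2 + (6 + n)/(1 + n)) + n = 2 + n + (6 + n)/(1 + n))
w = -34/3 (w = -2*(-1 + (8 + 2² + 4*2)/(1 + 2)) = -2*(-1 + (8 + 4 + 8)/3) = -2*(-1 + (⅓)*20) = -2*(-1 + 20/3) = -2*17/3 = -34/3 ≈ -11.333)
w*((1*N(5))*2) = -34*1*2*2/3 = -68*2/3 = -34/3*4 = -136/3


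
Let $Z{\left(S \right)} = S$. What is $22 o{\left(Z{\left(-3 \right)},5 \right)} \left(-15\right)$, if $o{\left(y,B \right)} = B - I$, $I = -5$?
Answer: $-3300$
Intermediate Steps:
$o{\left(y,B \right)} = 5 + B$ ($o{\left(y,B \right)} = B - -5 = B + 5 = 5 + B$)
$22 o{\left(Z{\left(-3 \right)},5 \right)} \left(-15\right) = 22 \left(5 + 5\right) \left(-15\right) = 22 \cdot 10 \left(-15\right) = 220 \left(-15\right) = -3300$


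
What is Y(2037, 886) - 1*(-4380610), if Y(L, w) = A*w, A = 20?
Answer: 4398330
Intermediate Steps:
Y(L, w) = 20*w
Y(2037, 886) - 1*(-4380610) = 20*886 - 1*(-4380610) = 17720 + 4380610 = 4398330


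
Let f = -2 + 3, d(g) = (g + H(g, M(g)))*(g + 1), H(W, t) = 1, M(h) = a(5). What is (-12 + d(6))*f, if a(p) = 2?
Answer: 37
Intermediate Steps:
M(h) = 2
d(g) = (1 + g)**2 (d(g) = (g + 1)*(g + 1) = (1 + g)*(1 + g) = (1 + g)**2)
f = 1
(-12 + d(6))*f = (-12 + (1 + 6**2 + 2*6))*1 = (-12 + (1 + 36 + 12))*1 = (-12 + 49)*1 = 37*1 = 37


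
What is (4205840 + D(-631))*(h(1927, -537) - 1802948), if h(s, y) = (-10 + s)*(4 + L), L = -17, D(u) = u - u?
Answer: -7687724554960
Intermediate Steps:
D(u) = 0
h(s, y) = 130 - 13*s (h(s, y) = (-10 + s)*(4 - 17) = (-10 + s)*(-13) = 130 - 13*s)
(4205840 + D(-631))*(h(1927, -537) - 1802948) = (4205840 + 0)*((130 - 13*1927) - 1802948) = 4205840*((130 - 25051) - 1802948) = 4205840*(-24921 - 1802948) = 4205840*(-1827869) = -7687724554960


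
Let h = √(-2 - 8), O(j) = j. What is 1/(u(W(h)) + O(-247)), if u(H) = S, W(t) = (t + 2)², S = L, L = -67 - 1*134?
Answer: -1/448 ≈ -0.0022321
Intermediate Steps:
h = I*√10 (h = √(-10) = I*√10 ≈ 3.1623*I)
L = -201 (L = -67 - 134 = -201)
S = -201
W(t) = (2 + t)²
u(H) = -201
1/(u(W(h)) + O(-247)) = 1/(-201 - 247) = 1/(-448) = -1/448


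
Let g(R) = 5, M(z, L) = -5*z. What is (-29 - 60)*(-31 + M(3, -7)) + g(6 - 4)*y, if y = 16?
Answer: 4174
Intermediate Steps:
(-29 - 60)*(-31 + M(3, -7)) + g(6 - 4)*y = (-29 - 60)*(-31 - 5*3) + 5*16 = -89*(-31 - 15) + 80 = -89*(-46) + 80 = 4094 + 80 = 4174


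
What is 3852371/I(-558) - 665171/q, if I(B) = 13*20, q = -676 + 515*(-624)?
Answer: 11930529729/805090 ≈ 14819.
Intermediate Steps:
q = -322036 (q = -676 - 321360 = -322036)
I(B) = 260
3852371/I(-558) - 665171/q = 3852371/260 - 665171/(-322036) = 3852371*(1/260) - 665171*(-1/322036) = 3852371/260 + 51167/24772 = 11930529729/805090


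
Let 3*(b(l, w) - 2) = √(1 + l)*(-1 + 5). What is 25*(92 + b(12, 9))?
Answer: 2350 + 100*√13/3 ≈ 2470.2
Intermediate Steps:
b(l, w) = 2 + 4*√(1 + l)/3 (b(l, w) = 2 + (√(1 + l)*(-1 + 5))/3 = 2 + (√(1 + l)*4)/3 = 2 + (4*√(1 + l))/3 = 2 + 4*√(1 + l)/3)
25*(92 + b(12, 9)) = 25*(92 + (2 + 4*√(1 + 12)/3)) = 25*(92 + (2 + 4*√13/3)) = 25*(94 + 4*√13/3) = 2350 + 100*√13/3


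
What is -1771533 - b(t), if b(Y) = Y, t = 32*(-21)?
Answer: -1770861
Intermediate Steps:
t = -672
-1771533 - b(t) = -1771533 - 1*(-672) = -1771533 + 672 = -1770861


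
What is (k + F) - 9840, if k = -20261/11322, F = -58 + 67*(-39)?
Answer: -141669803/11322 ≈ -12513.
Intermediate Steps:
F = -2671 (F = -58 - 2613 = -2671)
k = -20261/11322 (k = -20261*1/11322 = -20261/11322 ≈ -1.7895)
(k + F) - 9840 = (-20261/11322 - 2671) - 9840 = -30261323/11322 - 9840 = -141669803/11322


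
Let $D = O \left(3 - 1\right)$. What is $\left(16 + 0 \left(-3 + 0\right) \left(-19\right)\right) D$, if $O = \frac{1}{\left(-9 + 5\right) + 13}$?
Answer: $\frac{32}{9} \approx 3.5556$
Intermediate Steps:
$O = \frac{1}{9}$ ($O = \frac{1}{-4 + 13} = \frac{1}{9} \approx 0.11111$)
$D = \frac{2}{9}$ ($D = \frac{3 - 1}{9} = \frac{1}{9} \cdot 2 = \frac{2}{9} \approx 0.22222$)
$\left(16 + 0 \left(-3 + 0\right) \left(-19\right)\right) D = \left(16 + 0 \left(-3 + 0\right) \left(-19\right)\right) \frac{2}{9} = \left(16 + 0 \left(-3\right) \left(-19\right)\right) \frac{2}{9} = \left(16 + 0 \left(-19\right)\right) \frac{2}{9} = \left(16 + 0\right) \frac{2}{9} = 16 \cdot \frac{2}{9} = \frac{32}{9}$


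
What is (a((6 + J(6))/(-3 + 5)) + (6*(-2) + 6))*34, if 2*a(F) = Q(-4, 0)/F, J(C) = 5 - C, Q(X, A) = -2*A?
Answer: -204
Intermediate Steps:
a(F) = 0 (a(F) = ((-2*0)/F)/2 = (0/F)/2 = (½)*0 = 0)
(a((6 + J(6))/(-3 + 5)) + (6*(-2) + 6))*34 = (0 + (6*(-2) + 6))*34 = (0 + (-12 + 6))*34 = (0 - 6)*34 = -6*34 = -204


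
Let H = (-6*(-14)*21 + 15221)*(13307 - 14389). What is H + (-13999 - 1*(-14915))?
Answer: -18376854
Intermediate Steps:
H = -18377770 (H = (84*21 + 15221)*(-1082) = (1764 + 15221)*(-1082) = 16985*(-1082) = -18377770)
H + (-13999 - 1*(-14915)) = -18377770 + (-13999 - 1*(-14915)) = -18377770 + (-13999 + 14915) = -18377770 + 916 = -18376854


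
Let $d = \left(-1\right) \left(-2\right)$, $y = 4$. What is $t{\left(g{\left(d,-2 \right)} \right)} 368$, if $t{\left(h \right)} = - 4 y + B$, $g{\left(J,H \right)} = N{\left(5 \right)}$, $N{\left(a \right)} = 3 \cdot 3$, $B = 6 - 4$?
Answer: $-5152$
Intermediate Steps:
$B = 2$
$d = 2$
$N{\left(a \right)} = 9$
$g{\left(J,H \right)} = 9$
$t{\left(h \right)} = -14$ ($t{\left(h \right)} = \left(-4\right) 4 + 2 = -16 + 2 = -14$)
$t{\left(g{\left(d,-2 \right)} \right)} 368 = \left(-14\right) 368 = -5152$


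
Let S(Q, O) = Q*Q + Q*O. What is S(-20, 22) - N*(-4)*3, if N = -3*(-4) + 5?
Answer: 164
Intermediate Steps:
S(Q, O) = Q**2 + O*Q
N = 17 (N = 12 + 5 = 17)
S(-20, 22) - N*(-4)*3 = -20*(22 - 20) - 17*(-4)*3 = -20*2 - (-68)*3 = -40 - 1*(-204) = -40 + 204 = 164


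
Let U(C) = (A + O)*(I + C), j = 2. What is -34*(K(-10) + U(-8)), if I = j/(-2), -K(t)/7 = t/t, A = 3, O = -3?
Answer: 238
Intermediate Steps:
K(t) = -7 (K(t) = -7*t/t = -7*1 = -7)
I = -1 (I = 2/(-2) = 2*(-1/2) = -1)
U(C) = 0 (U(C) = (3 - 3)*(-1 + C) = 0*(-1 + C) = 0)
-34*(K(-10) + U(-8)) = -34*(-7 + 0) = -34*(-7) = 238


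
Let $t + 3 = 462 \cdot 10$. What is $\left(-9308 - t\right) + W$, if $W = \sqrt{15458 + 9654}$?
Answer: $-13925 + 2 \sqrt{6278} \approx -13767.0$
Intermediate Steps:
$W = 2 \sqrt{6278}$ ($W = \sqrt{25112} = 2 \sqrt{6278} \approx 158.47$)
$t = 4617$ ($t = -3 + 462 \cdot 10 = -3 + 4620 = 4617$)
$\left(-9308 - t\right) + W = \left(-9308 - 4617\right) + 2 \sqrt{6278} = -13925 + 2 \sqrt{6278}$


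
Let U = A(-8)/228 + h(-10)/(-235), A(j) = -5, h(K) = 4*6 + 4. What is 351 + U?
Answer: 18799021/53580 ≈ 350.86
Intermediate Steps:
h(K) = 28 (h(K) = 24 + 4 = 28)
U = -7559/53580 (U = -5/228 + 28/(-235) = -5*1/228 + 28*(-1/235) = -5/228 - 28/235 = -7559/53580 ≈ -0.14108)
351 + U = 351 - 7559/53580 = 18799021/53580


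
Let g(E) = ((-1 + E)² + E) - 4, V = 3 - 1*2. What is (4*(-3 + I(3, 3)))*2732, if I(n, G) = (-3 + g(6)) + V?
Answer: 240416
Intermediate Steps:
V = 1 (V = 3 - 2 = 1)
g(E) = -4 + E + (-1 + E)² (g(E) = (E + (-1 + E)²) - 4 = -4 + E + (-1 + E)²)
I(n, G) = 25 (I(n, G) = (-3 + (-3 + 6² - 1*6)) + 1 = (-3 + (-3 + 36 - 6)) + 1 = (-3 + 27) + 1 = 24 + 1 = 25)
(4*(-3 + I(3, 3)))*2732 = (4*(-3 + 25))*2732 = (4*22)*2732 = 88*2732 = 240416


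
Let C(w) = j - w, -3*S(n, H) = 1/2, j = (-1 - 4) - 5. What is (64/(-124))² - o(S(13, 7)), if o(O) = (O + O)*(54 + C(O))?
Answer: 259273/17298 ≈ 14.989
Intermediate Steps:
j = -10 (j = -5 - 5 = -10)
S(n, H) = -⅙ (S(n, H) = -⅓/2 = -⅓*½ = -⅙)
C(w) = -10 - w
o(O) = 2*O*(44 - O) (o(O) = (O + O)*(54 + (-10 - O)) = (2*O)*(44 - O) = 2*O*(44 - O))
(64/(-124))² - o(S(13, 7)) = (64/(-124))² - 2*(-1)*(44 - 1*(-⅙))/6 = (64*(-1/124))² - 2*(-1)*(44 + ⅙)/6 = (-16/31)² - 2*(-1)*265/(6*6) = 256/961 - 1*(-265/18) = 256/961 + 265/18 = 259273/17298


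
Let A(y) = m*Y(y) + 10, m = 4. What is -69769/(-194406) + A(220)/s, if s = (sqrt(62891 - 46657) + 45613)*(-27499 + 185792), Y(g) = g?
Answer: 1531817348429085601/4268290804726138302 - 178*sqrt(16234)/65866652336751 ≈ 0.35888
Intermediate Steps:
s = 7220218609 + 158293*sqrt(16234) (s = (sqrt(16234) + 45613)*158293 = (45613 + sqrt(16234))*158293 = 7220218609 + 158293*sqrt(16234) ≈ 7.2404e+9)
A(y) = 10 + 4*y (A(y) = 4*y + 10 = 10 + 4*y)
-69769/(-194406) + A(220)/s = -69769/(-194406) + (10 + 4*220)/(7220218609 + 158293*sqrt(16234)) = -69769*(-1/194406) + (10 + 880)/(7220218609 + 158293*sqrt(16234)) = 69769/194406 + 890/(7220218609 + 158293*sqrt(16234))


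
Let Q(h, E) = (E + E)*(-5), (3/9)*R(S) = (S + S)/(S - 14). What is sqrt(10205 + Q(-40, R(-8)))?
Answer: sqrt(1232165)/11 ≈ 100.91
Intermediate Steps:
R(S) = 6*S/(-14 + S) (R(S) = 3*((S + S)/(S - 14)) = 3*((2*S)/(-14 + S)) = 3*(2*S/(-14 + S)) = 6*S/(-14 + S))
Q(h, E) = -10*E (Q(h, E) = (2*E)*(-5) = -10*E)
sqrt(10205 + Q(-40, R(-8))) = sqrt(10205 - 60*(-8)/(-14 - 8)) = sqrt(10205 - 60*(-8)/(-22)) = sqrt(10205 - 60*(-8)*(-1)/22) = sqrt(10205 - 10*24/11) = sqrt(10205 - 240/11) = sqrt(112015/11) = sqrt(1232165)/11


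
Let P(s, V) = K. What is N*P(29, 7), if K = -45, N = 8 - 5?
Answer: -135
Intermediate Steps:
N = 3
P(s, V) = -45
N*P(29, 7) = 3*(-45) = -135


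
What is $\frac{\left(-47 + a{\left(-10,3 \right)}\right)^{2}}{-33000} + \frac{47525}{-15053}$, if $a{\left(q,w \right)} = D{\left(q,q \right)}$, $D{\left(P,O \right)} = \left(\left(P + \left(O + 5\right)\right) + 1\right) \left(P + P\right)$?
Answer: $- \frac{2385537317}{496749000} \approx -4.8023$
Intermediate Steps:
$D{\left(P,O \right)} = 2 P \left(6 + O + P\right)$ ($D{\left(P,O \right)} = \left(\left(P + \left(5 + O\right)\right) + 1\right) 2 P = \left(\left(5 + O + P\right) + 1\right) 2 P = \left(6 + O + P\right) 2 P = 2 P \left(6 + O + P\right)$)
$a{\left(q,w \right)} = 2 q \left(6 + 2 q\right)$ ($a{\left(q,w \right)} = 2 q \left(6 + q + q\right) = 2 q \left(6 + 2 q\right)$)
$\frac{\left(-47 + a{\left(-10,3 \right)}\right)^{2}}{-33000} + \frac{47525}{-15053} = \frac{\left(-47 + 4 \left(-10\right) \left(3 - 10\right)\right)^{2}}{-33000} + \frac{47525}{-15053} = \left(-47 + 4 \left(-10\right) \left(-7\right)\right)^{2} \left(- \frac{1}{33000}\right) + 47525 \left(- \frac{1}{15053}\right) = \left(-47 + 280\right)^{2} \left(- \frac{1}{33000}\right) - \frac{47525}{15053} = 233^{2} \left(- \frac{1}{33000}\right) - \frac{47525}{15053} = 54289 \left(- \frac{1}{33000}\right) - \frac{47525}{15053} = - \frac{54289}{33000} - \frac{47525}{15053} = - \frac{2385537317}{496749000}$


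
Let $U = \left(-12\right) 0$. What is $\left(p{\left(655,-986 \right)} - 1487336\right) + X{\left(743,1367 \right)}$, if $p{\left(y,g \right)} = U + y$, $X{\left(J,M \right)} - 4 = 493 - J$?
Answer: $-1486927$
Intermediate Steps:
$X{\left(J,M \right)} = 497 - J$ ($X{\left(J,M \right)} = 4 - \left(-493 + J\right) = 497 - J$)
$U = 0$
$p{\left(y,g \right)} = y$ ($p{\left(y,g \right)} = 0 + y = y$)
$\left(p{\left(655,-986 \right)} - 1487336\right) + X{\left(743,1367 \right)} = \left(655 - 1487336\right) + \left(497 - 743\right) = -1486681 + \left(497 - 743\right) = -1486681 - 246 = -1486927$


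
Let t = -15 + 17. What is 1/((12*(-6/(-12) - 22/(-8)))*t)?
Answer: 1/78 ≈ 0.012821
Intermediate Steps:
t = 2
1/((12*(-6/(-12) - 22/(-8)))*t) = 1/((12*(-6/(-12) - 22/(-8)))*2) = 1/((12*(-6*(-1/12) - 22*(-⅛)))*2) = 1/((12*(½ + 11/4))*2) = 1/((12*(13/4))*2) = 1/(39*2) = 1/78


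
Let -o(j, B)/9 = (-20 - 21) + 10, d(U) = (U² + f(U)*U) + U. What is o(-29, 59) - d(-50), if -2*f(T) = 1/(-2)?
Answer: -4317/2 ≈ -2158.5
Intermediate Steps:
f(T) = ¼ (f(T) = -½/(-2) = -½*(-½) = ¼)
d(U) = U² + 5*U/4 (d(U) = (U² + U/4) + U = U² + 5*U/4)
o(j, B) = 279 (o(j, B) = -9*((-20 - 21) + 10) = -9*(-41 + 10) = -9*(-31) = 279)
o(-29, 59) - d(-50) = 279 - (-50)*(5 + 4*(-50))/4 = 279 - (-50)*(5 - 200)/4 = 279 - (-50)*(-195)/4 = 279 - 1*4875/2 = 279 - 4875/2 = -4317/2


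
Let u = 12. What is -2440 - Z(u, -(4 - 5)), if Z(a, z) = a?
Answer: -2452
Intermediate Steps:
-2440 - Z(u, -(4 - 5)) = -2440 - 1*12 = -2440 - 12 = -2452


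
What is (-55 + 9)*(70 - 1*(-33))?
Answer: -4738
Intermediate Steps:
(-55 + 9)*(70 - 1*(-33)) = -46*(70 + 33) = -46*103 = -4738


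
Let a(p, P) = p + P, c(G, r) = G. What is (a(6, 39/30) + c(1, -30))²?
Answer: 6889/100 ≈ 68.890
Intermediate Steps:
a(p, P) = P + p
(a(6, 39/30) + c(1, -30))² = ((39/30 + 6) + 1)² = ((39*(1/30) + 6) + 1)² = ((13/10 + 6) + 1)² = (73/10 + 1)² = (83/10)² = 6889/100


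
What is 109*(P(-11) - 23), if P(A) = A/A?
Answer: -2398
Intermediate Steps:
P(A) = 1
109*(P(-11) - 23) = 109*(1 - 23) = 109*(-22) = -2398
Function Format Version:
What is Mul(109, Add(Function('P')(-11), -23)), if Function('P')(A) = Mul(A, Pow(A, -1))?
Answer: -2398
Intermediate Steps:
Function('P')(A) = 1
Mul(109, Add(Function('P')(-11), -23)) = Mul(109, Add(1, -23)) = Mul(109, -22) = -2398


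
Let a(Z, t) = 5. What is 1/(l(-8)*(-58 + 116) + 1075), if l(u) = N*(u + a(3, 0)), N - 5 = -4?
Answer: 1/901 ≈ 0.0011099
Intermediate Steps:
N = 1 (N = 5 - 4 = 1)
l(u) = 5 + u (l(u) = 1*(u + 5) = 1*(5 + u) = 5 + u)
1/(l(-8)*(-58 + 116) + 1075) = 1/((5 - 8)*(-58 + 116) + 1075) = 1/(-3*58 + 1075) = 1/(-174 + 1075) = 1/901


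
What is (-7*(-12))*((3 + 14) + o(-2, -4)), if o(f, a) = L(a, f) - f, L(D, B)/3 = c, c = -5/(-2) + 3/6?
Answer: 2352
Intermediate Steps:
c = 3 (c = -5*(-1/2) + 3*(1/6) = 5/2 + 1/2 = 3)
L(D, B) = 9 (L(D, B) = 3*3 = 9)
o(f, a) = 9 - f
(-7*(-12))*((3 + 14) + o(-2, -4)) = (-7*(-12))*((3 + 14) + (9 - 1*(-2))) = 84*(17 + (9 + 2)) = 84*(17 + 11) = 84*28 = 2352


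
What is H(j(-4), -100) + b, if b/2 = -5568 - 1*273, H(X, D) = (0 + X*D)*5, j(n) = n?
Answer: -9682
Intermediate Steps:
H(X, D) = 5*D*X (H(X, D) = (0 + D*X)*5 = (D*X)*5 = 5*D*X)
b = -11682 (b = 2*(-5568 - 1*273) = 2*(-5568 - 273) = 2*(-5841) = -11682)
H(j(-4), -100) + b = 5*(-100)*(-4) - 11682 = 2000 - 11682 = -9682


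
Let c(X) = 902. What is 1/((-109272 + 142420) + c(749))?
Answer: 1/34050 ≈ 2.9369e-5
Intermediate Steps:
1/((-109272 + 142420) + c(749)) = 1/((-109272 + 142420) + 902) = 1/(33148 + 902) = 1/34050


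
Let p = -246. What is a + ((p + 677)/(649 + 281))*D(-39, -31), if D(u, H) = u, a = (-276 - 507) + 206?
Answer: -184473/310 ≈ -595.07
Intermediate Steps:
a = -577 (a = -783 + 206 = -577)
a + ((p + 677)/(649 + 281))*D(-39, -31) = -577 + ((-246 + 677)/(649 + 281))*(-39) = -577 + (431/930)*(-39) = -577 - 5603/310 = -184473/310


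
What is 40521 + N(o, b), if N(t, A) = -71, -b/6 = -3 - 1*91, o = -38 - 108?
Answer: 40450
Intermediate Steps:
o = -146
b = 564 (b = -6*(-3 - 1*91) = -6*(-3 - 91) = -6*(-94) = 564)
40521 + N(o, b) = 40521 - 71 = 40450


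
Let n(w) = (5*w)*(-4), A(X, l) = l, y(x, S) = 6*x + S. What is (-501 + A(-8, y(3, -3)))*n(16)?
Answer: 155520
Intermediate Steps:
y(x, S) = S + 6*x
n(w) = -20*w
(-501 + A(-8, y(3, -3)))*n(16) = (-501 + (-3 + 6*3))*(-20*16) = (-501 + (-3 + 18))*(-320) = (-501 + 15)*(-320) = -486*(-320) = 155520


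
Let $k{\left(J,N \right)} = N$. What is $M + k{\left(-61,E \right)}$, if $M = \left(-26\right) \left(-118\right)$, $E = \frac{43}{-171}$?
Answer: $\frac{524585}{171} \approx 3067.8$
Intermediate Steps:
$E = - \frac{43}{171}$ ($E = 43 \left(- \frac{1}{171}\right) = - \frac{43}{171} \approx -0.25146$)
$M = 3068$
$M + k{\left(-61,E \right)} = 3068 - \frac{43}{171} = \frac{524585}{171}$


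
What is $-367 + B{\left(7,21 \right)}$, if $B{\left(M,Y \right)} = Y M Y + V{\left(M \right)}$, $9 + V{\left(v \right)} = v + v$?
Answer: $2725$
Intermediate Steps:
$V{\left(v \right)} = -9 + 2 v$ ($V{\left(v \right)} = -9 + \left(v + v\right) = -9 + 2 v$)
$B{\left(M,Y \right)} = -9 + 2 M + M Y^{2}$ ($B{\left(M,Y \right)} = Y M Y + \left(-9 + 2 M\right) = M Y Y + \left(-9 + 2 M\right) = M Y^{2} + \left(-9 + 2 M\right) = -9 + 2 M + M Y^{2}$)
$-367 + B{\left(7,21 \right)} = -367 + \left(-9 + 2 \cdot 7 + 7 \cdot 21^{2}\right) = -367 + \left(-9 + 14 + 7 \cdot 441\right) = -367 + \left(-9 + 14 + 3087\right) = -367 + 3092 = 2725$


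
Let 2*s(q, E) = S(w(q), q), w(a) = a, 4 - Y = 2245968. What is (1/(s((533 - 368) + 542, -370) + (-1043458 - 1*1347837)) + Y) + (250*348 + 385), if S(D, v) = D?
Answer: -10322072224259/4781883 ≈ -2.1586e+6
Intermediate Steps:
Y = -2245964 (Y = 4 - 1*2245968 = 4 - 2245968 = -2245964)
s(q, E) = q/2
(1/(s((533 - 368) + 542, -370) + (-1043458 - 1*1347837)) + Y) + (250*348 + 385) = (1/(((533 - 368) + 542)/2 + (-1043458 - 1*1347837)) - 2245964) + (250*348 + 385) = (1/((165 + 542)/2 + (-1043458 - 1347837)) - 2245964) + (87000 + 385) = (1/((1/2)*707 - 2391295) - 2245964) + 87385 = (1/(707/2 - 2391295) - 2245964) + 87385 = (1/(-4781883/2) - 2245964) + 87385 = (-2/4781883 - 2245964) + 87385 = -10739937070214/4781883 + 87385 = -10322072224259/4781883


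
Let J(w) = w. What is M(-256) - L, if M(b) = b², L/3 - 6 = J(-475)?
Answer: 66943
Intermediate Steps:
L = -1407 (L = 18 + 3*(-475) = 18 - 1425 = -1407)
M(-256) - L = (-256)² - 1*(-1407) = 65536 + 1407 = 66943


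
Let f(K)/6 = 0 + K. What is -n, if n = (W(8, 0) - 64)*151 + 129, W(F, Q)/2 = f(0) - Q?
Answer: 9535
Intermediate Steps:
f(K) = 6*K (f(K) = 6*(0 + K) = 6*K)
W(F, Q) = -2*Q (W(F, Q) = 2*(6*0 - Q) = 2*(0 - Q) = 2*(-Q) = -2*Q)
n = -9535 (n = (-2*0 - 64)*151 + 129 = (0 - 64)*151 + 129 = -64*151 + 129 = -9664 + 129 = -9535)
-n = -1*(-9535) = 9535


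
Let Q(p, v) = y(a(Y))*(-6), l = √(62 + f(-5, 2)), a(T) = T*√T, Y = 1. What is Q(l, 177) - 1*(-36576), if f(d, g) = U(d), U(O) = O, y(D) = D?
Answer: 36570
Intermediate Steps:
a(T) = T^(3/2)
f(d, g) = d
l = √57 (l = √(62 - 5) = √57 ≈ 7.5498)
Q(p, v) = -6 (Q(p, v) = 1^(3/2)*(-6) = 1*(-6) = -6)
Q(l, 177) - 1*(-36576) = -6 - 1*(-36576) = -6 + 36576 = 36570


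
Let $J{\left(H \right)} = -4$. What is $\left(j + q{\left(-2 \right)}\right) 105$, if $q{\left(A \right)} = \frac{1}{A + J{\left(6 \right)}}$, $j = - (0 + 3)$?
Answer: $- \frac{665}{2} \approx -332.5$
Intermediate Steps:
$j = -3$ ($j = \left(-1\right) 3 = -3$)
$q{\left(A \right)} = \frac{1}{-4 + A}$ ($q{\left(A \right)} = \frac{1}{A - 4} = \frac{1}{-4 + A}$)
$\left(j + q{\left(-2 \right)}\right) 105 = \left(-3 + \frac{1}{-4 - 2}\right) 105 = \left(-3 + \frac{1}{-6}\right) 105 = \left(-3 - \frac{1}{6}\right) 105 = \left(- \frac{19}{6}\right) 105 = - \frac{665}{2}$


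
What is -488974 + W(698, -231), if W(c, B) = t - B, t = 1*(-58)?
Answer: -488801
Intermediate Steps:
t = -58
W(c, B) = -58 - B
-488974 + W(698, -231) = -488974 + (-58 - 1*(-231)) = -488974 + (-58 + 231) = -488974 + 173 = -488801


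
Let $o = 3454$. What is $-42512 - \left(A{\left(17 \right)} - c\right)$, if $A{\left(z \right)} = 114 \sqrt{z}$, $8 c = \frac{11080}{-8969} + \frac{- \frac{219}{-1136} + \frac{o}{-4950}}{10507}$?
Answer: $- \frac{8191938956073368413}{192696396278400} - 114 \sqrt{17} \approx -42982.0$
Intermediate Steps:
$c = - \frac{29757486027613}{192696396278400}$ ($c = \frac{\frac{11080}{-8969} + \frac{- \frac{219}{-1136} + \frac{3454}{-4950}}{10507}}{8} = \frac{11080 \left(- \frac{1}{8969}\right) + \left(\left(-219\right) \left(- \frac{1}{1136}\right) + 3454 \left(- \frac{1}{4950}\right)\right) \frac{1}{10507}}{8} = \frac{- \frac{11080}{8969} + \left(\frac{219}{1136} - \frac{157}{225}\right) \frac{1}{10507}}{8} = \frac{- \frac{11080}{8969} - \frac{129077}{2685589200}}{8} = \frac{1}{8} \left(- \frac{29757486027613}{24087049534800}\right) = - \frac{29757486027613}{192696396278400} \approx -0.15443$)
$-42512 - \left(A{\left(17 \right)} - c\right) = -42512 - \left(114 \sqrt{17} - - \frac{29757486027613}{192696396278400}\right) = -42512 - \left(114 \sqrt{17} + \frac{29757486027613}{192696396278400}\right) = -42512 - \left(\frac{29757486027613}{192696396278400} + 114 \sqrt{17}\right) = - \frac{8191938956073368413}{192696396278400} - 114 \sqrt{17}$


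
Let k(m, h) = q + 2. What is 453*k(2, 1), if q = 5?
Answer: 3171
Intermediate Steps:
k(m, h) = 7 (k(m, h) = 5 + 2 = 7)
453*k(2, 1) = 453*7 = 3171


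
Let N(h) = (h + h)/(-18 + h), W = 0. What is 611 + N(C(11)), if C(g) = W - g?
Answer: 17741/29 ≈ 611.76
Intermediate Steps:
C(g) = -g (C(g) = 0 - g = -g)
N(h) = 2*h/(-18 + h) (N(h) = (2*h)/(-18 + h) = 2*h/(-18 + h))
611 + N(C(11)) = 611 + 2*(-1*11)/(-18 - 1*11) = 611 + 2*(-11)/(-18 - 11) = 611 + 2*(-11)/(-29) = 611 + 2*(-11)*(-1/29) = 611 + 22/29 = 17741/29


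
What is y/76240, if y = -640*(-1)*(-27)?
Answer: -216/953 ≈ -0.22665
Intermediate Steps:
y = -17280 (y = -32*(-20)*(-27) = 640*(-27) = -17280)
y/76240 = -17280/76240 = -17280*1/76240 = -216/953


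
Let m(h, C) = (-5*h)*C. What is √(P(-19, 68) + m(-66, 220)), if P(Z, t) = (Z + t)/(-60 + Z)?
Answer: √453092729/79 ≈ 269.44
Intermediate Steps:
P(Z, t) = (Z + t)/(-60 + Z)
m(h, C) = -5*C*h
√(P(-19, 68) + m(-66, 220)) = √((-19 + 68)/(-60 - 19) - 5*220*(-66)) = √(49/(-79) + 72600) = √(-1/79*49 + 72600) = √(-49/79 + 72600) = √(5735351/79) = √453092729/79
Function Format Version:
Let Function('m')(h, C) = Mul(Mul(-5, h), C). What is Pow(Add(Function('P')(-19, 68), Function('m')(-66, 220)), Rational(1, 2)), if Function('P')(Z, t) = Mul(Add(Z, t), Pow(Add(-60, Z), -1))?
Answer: Mul(Rational(1, 79), Pow(453092729, Rational(1, 2))) ≈ 269.44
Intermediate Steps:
Function('P')(Z, t) = Mul(Pow(Add(-60, Z), -1), Add(Z, t))
Function('m')(h, C) = Mul(-5, C, h)
Pow(Add(Function('P')(-19, 68), Function('m')(-66, 220)), Rational(1, 2)) = Pow(Add(Mul(Pow(Add(-60, -19), -1), Add(-19, 68)), Mul(-5, 220, -66)), Rational(1, 2)) = Pow(Add(Mul(Pow(-79, -1), 49), 72600), Rational(1, 2)) = Pow(Add(Mul(Rational(-1, 79), 49), 72600), Rational(1, 2)) = Pow(Add(Rational(-49, 79), 72600), Rational(1, 2)) = Pow(Rational(5735351, 79), Rational(1, 2)) = Mul(Rational(1, 79), Pow(453092729, Rational(1, 2)))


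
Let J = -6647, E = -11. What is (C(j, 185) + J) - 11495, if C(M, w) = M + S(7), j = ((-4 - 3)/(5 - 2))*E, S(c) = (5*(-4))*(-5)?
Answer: -54049/3 ≈ -18016.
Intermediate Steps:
S(c) = 100 (S(c) = -20*(-5) = 100)
j = 77/3 (j = ((-4 - 3)/(5 - 2))*(-11) = -7/3*(-11) = 77/3 ≈ 25.667)
C(M, w) = 100 + M (C(M, w) = M + 100 = 100 + M)
(C(j, 185) + J) - 11495 = ((100 + 77/3) - 6647) - 11495 = (377/3 - 6647) - 11495 = -19564/3 - 11495 = -54049/3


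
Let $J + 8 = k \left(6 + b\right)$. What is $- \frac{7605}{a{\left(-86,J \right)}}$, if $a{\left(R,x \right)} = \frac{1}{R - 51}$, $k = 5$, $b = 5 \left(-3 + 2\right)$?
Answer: $1041885$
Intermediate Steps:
$b = -5$ ($b = 5 \left(-1\right) = -5$)
$J = -3$ ($J = -8 + 5 \left(6 - 5\right) = -8 + 5 \cdot 1 = -8 + 5 = -3$)
$a{\left(R,x \right)} = \frac{1}{-51 + R}$
$- \frac{7605}{a{\left(-86,J \right)}} = - \frac{7605}{\frac{1}{-51 - 86}} = - \frac{7605}{\frac{1}{-137}} = - \frac{7605}{- \frac{1}{137}} = \left(-7605\right) \left(-137\right) = 1041885$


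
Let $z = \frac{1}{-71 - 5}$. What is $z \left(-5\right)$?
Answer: $\frac{5}{76} \approx 0.065789$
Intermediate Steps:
$z = - \frac{1}{76}$ ($z = \frac{1}{-76} = - \frac{1}{76} \approx -0.013158$)
$z \left(-5\right) = \left(- \frac{1}{76}\right) \left(-5\right) = \frac{5}{76}$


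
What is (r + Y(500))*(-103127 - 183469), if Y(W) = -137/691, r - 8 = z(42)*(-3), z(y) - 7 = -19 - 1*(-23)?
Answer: 4990209552/691 ≈ 7.2217e+6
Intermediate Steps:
z(y) = 11 (z(y) = 7 + (-19 - 1*(-23)) = 7 + (-19 + 23) = 7 + 4 = 11)
r = -25 (r = 8 + 11*(-3) = 8 - 33 = -25)
Y(W) = -137/691 (Y(W) = -137*1/691 = -137/691)
(r + Y(500))*(-103127 - 183469) = (-25 - 137/691)*(-103127 - 183469) = -17412/691*(-286596) = 4990209552/691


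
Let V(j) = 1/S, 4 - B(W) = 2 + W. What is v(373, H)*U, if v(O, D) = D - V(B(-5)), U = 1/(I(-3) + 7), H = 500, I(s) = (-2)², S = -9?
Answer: 4501/99 ≈ 45.465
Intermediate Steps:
I(s) = 4
B(W) = 2 - W (B(W) = 4 - (2 + W) = 4 + (-2 - W) = 2 - W)
V(j) = -⅑ (V(j) = 1/(-9) = -⅑)
U = 1/11 (U = 1/(4 + 7) = 1/11 ≈ 0.090909)
v(O, D) = ⅑ + D (v(O, D) = D - 1*(-⅑) = D + ⅑ = ⅑ + D)
v(373, H)*U = (⅑ + 500)*(1/11) = (4501/9)*(1/11) = 4501/99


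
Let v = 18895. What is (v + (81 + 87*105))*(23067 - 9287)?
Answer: 387369580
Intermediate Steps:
(v + (81 + 87*105))*(23067 - 9287) = (18895 + (81 + 87*105))*(23067 - 9287) = (18895 + (81 + 9135))*13780 = (18895 + 9216)*13780 = 28111*13780 = 387369580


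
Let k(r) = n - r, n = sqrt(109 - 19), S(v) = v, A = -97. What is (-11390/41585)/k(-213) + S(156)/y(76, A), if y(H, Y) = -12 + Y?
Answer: -19600072478/13682604429 + 2278*sqrt(10)/125528481 ≈ -1.4324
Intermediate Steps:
n = 3*sqrt(10) (n = sqrt(90) = 3*sqrt(10) ≈ 9.4868)
k(r) = -r + 3*sqrt(10) (k(r) = 3*sqrt(10) - r = -r + 3*sqrt(10))
(-11390/41585)/k(-213) + S(156)/y(76, A) = (-11390/41585)/(-1*(-213) + 3*sqrt(10)) + 156/(-12 - 97) = (-11390*1/41585)/(213 + 3*sqrt(10)) + 156/(-109) = -2278/(8317*(213 + 3*sqrt(10))) + 156*(-1/109) = -2278/(8317*(213 + 3*sqrt(10))) - 156/109 = -156/109 - 2278/(8317*(213 + 3*sqrt(10)))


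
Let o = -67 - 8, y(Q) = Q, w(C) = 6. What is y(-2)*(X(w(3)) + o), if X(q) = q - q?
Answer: 150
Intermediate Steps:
X(q) = 0
o = -75
y(-2)*(X(w(3)) + o) = -2*(0 - 75) = -2*(-75) = 150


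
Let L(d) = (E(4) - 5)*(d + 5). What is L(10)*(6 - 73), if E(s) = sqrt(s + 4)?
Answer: 5025 - 2010*sqrt(2) ≈ 2182.4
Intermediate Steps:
E(s) = sqrt(4 + s)
L(d) = (-5 + 2*sqrt(2))*(5 + d) (L(d) = (sqrt(4 + 4) - 5)*(d + 5) = (sqrt(8) - 5)*(5 + d) = (2*sqrt(2) - 5)*(5 + d) = (-5 + 2*sqrt(2))*(5 + d))
L(10)*(6 - 73) = (-25 - 5*10 + 10*sqrt(2) + 2*10*sqrt(2))*(6 - 73) = (-25 - 50 + 10*sqrt(2) + 20*sqrt(2))*(-67) = (-75 + 30*sqrt(2))*(-67) = 5025 - 2010*sqrt(2)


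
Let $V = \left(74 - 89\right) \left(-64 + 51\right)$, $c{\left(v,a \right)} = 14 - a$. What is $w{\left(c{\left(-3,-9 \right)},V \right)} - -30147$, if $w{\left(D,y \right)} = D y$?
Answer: $34632$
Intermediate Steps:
$V = 195$ ($V = \left(-15\right) \left(-13\right) = 195$)
$w{\left(c{\left(-3,-9 \right)},V \right)} - -30147 = \left(14 - -9\right) 195 - -30147 = \left(14 + 9\right) 195 + 30147 = 23 \cdot 195 + 30147 = 4485 + 30147 = 34632$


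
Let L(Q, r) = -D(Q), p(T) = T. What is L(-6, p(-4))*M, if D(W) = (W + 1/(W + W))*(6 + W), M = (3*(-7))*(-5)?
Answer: 0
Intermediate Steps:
M = 105 (M = -21*(-5) = 105)
D(W) = (6 + W)*(W + 1/(2*W)) (D(W) = (W + 1/(2*W))*(6 + W) = (6 + W)*(W + 1/(2*W)))
L(Q, r) = -½ - Q² - 6*Q - 3/Q (L(Q, r) = -(½ + Q² + 3/Q + 6*Q) = -½ - Q² - 6*Q - 3/Q)
L(-6, p(-4))*M = (-½ - 1*(-6)² - 6*(-6) - 3/(-6))*105 = (-½ - 1*36 + 36 - 3*(-⅙))*105 = (-½ - 36 + 36 + ½)*105 = 0*105 = 0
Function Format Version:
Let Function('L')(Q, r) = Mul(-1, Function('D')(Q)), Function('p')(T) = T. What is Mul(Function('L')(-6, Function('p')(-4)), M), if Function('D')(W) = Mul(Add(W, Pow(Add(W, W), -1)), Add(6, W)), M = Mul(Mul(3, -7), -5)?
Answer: 0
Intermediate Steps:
M = 105 (M = Mul(-21, -5) = 105)
Function('D')(W) = Mul(Add(6, W), Add(W, Mul(Rational(1, 2), Pow(W, -1)))) (Function('D')(W) = Mul(Add(W, Pow(Mul(2, W), -1)), Add(6, W)) = Mul(Add(W, Mul(Rational(1, 2), Pow(W, -1))), Add(6, W)) = Mul(Add(6, W), Add(W, Mul(Rational(1, 2), Pow(W, -1)))))
Function('L')(Q, r) = Add(Rational(-1, 2), Mul(-1, Pow(Q, 2)), Mul(-6, Q), Mul(-3, Pow(Q, -1))) (Function('L')(Q, r) = Mul(-1, Add(Rational(1, 2), Pow(Q, 2), Mul(3, Pow(Q, -1)), Mul(6, Q))) = Add(Rational(-1, 2), Mul(-1, Pow(Q, 2)), Mul(-6, Q), Mul(-3, Pow(Q, -1))))
Mul(Function('L')(-6, Function('p')(-4)), M) = Mul(Add(Rational(-1, 2), Mul(-1, Pow(-6, 2)), Mul(-6, -6), Mul(-3, Pow(-6, -1))), 105) = Mul(Add(Rational(-1, 2), Mul(-1, 36), 36, Mul(-3, Rational(-1, 6))), 105) = Mul(Add(Rational(-1, 2), -36, 36, Rational(1, 2)), 105) = Mul(0, 105) = 0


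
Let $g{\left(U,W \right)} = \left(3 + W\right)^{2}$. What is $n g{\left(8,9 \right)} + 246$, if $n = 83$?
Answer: $12198$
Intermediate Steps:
$n g{\left(8,9 \right)} + 246 = 83 \left(3 + 9\right)^{2} + 246 = 83 \cdot 12^{2} + 246 = 83 \cdot 144 + 246 = 11952 + 246 = 12198$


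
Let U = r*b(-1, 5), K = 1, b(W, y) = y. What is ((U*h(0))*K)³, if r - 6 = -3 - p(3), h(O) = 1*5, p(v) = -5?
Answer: 8000000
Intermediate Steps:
h(O) = 5
r = 8 (r = 6 + (-3 - 1*(-5)) = 6 + (-3 + 5) = 6 + 2 = 8)
U = 40 (U = 8*5 = 40)
((U*h(0))*K)³ = ((40*5)*1)³ = (200*1)³ = 200³ = 8000000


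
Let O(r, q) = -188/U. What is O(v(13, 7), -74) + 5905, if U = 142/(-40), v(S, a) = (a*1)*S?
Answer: 423015/71 ≈ 5958.0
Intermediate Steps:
v(S, a) = S*a (v(S, a) = a*S = S*a)
U = -71/20 (U = 142*(-1/40) = -71/20 ≈ -3.5500)
O(r, q) = 3760/71 (O(r, q) = -188/(-71/20) = -188*(-20/71) = 3760/71)
O(v(13, 7), -74) + 5905 = 3760/71 + 5905 = 423015/71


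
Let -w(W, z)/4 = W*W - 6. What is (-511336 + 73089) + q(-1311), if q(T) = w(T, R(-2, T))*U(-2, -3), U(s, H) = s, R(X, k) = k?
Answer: 13311473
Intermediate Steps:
w(W, z) = 24 - 4*W² (w(W, z) = -4*(W*W - 6) = -4*(W² - 6) = -4*(-6 + W²) = 24 - 4*W²)
q(T) = -48 + 8*T² (q(T) = (24 - 4*T²)*(-2) = -48 + 8*T²)
(-511336 + 73089) + q(-1311) = (-511336 + 73089) + (-48 + 8*(-1311)²) = -438247 + (-48 + 8*1718721) = -438247 + (-48 + 13749768) = -438247 + 13749720 = 13311473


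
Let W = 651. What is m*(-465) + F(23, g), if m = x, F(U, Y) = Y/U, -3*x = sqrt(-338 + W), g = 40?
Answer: 40/23 + 155*sqrt(313) ≈ 2744.0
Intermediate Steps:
x = -sqrt(313)/3 (x = -sqrt(-338 + 651)/3 = -sqrt(313)/3 ≈ -5.8973)
m = -sqrt(313)/3 ≈ -5.8973
m*(-465) + F(23, g) = -sqrt(313)/3*(-465) + 40/23 = 155*sqrt(313) + 40*(1/23) = 155*sqrt(313) + 40/23 = 40/23 + 155*sqrt(313)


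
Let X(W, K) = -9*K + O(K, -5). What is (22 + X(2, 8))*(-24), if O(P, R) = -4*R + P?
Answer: 528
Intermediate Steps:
O(P, R) = P - 4*R
X(W, K) = 20 - 8*K (X(W, K) = -9*K + (K - 4*(-5)) = -9*K + (K + 20) = -9*K + (20 + K) = 20 - 8*K)
(22 + X(2, 8))*(-24) = (22 + (20 - 8*8))*(-24) = (22 + (20 - 64))*(-24) = (22 - 44)*(-24) = -22*(-24) = 528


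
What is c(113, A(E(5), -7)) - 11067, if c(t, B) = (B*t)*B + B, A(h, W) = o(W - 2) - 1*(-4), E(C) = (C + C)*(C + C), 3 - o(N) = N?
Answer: 17877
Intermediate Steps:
o(N) = 3 - N
E(C) = 4*C**2 (E(C) = (2*C)*(2*C) = 4*C**2)
A(h, W) = 9 - W (A(h, W) = (3 - (W - 2)) - 1*(-4) = (3 - (-2 + W)) + 4 = (3 + (2 - W)) + 4 = (5 - W) + 4 = 9 - W)
c(t, B) = B + t*B**2 (c(t, B) = t*B**2 + B = B + t*B**2)
c(113, A(E(5), -7)) - 11067 = (9 - 1*(-7))*(1 + (9 - 1*(-7))*113) - 11067 = (9 + 7)*(1 + (9 + 7)*113) - 11067 = 16*(1 + 16*113) - 11067 = 16*(1 + 1808) - 11067 = 16*1809 - 11067 = 28944 - 11067 = 17877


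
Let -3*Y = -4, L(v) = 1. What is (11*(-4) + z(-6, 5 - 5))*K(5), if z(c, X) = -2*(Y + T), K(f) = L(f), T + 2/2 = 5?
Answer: -164/3 ≈ -54.667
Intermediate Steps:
T = 4 (T = -1 + 5 = 4)
Y = 4/3 (Y = -⅓*(-4) = 4/3 ≈ 1.3333)
K(f) = 1
z(c, X) = -32/3 (z(c, X) = -2*(4/3 + 4) = -2*16/3 = -32/3)
(11*(-4) + z(-6, 5 - 5))*K(5) = (11*(-4) - 32/3)*1 = (-44 - 32/3)*1 = -164/3*1 = -164/3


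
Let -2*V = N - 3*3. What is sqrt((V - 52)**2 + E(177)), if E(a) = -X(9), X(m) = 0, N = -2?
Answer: 93/2 ≈ 46.500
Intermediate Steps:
V = 11/2 (V = -(-2 - 3*3)/2 = -(-2 - 9)/2 = -1/2*(-11) = 11/2 ≈ 5.5000)
E(a) = 0 (E(a) = -1*0 = 0)
sqrt((V - 52)**2 + E(177)) = sqrt((11/2 - 52)**2 + 0) = sqrt((-93/2)**2 + 0) = sqrt(8649/4 + 0) = sqrt(8649/4) = 93/2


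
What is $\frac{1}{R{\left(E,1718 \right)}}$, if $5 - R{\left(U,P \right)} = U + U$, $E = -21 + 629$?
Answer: $- \frac{1}{1211} \approx -0.00082576$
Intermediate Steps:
$E = 608$
$R{\left(U,P \right)} = 5 - 2 U$ ($R{\left(U,P \right)} = 5 - \left(U + U\right) = 5 - 2 U$)
$\frac{1}{R{\left(E,1718 \right)}} = \frac{1}{5 - 1216} = \frac{1}{-1211} = - \frac{1}{1211}$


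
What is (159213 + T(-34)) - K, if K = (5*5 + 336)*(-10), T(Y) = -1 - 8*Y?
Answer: 163094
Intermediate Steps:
K = -3610 (K = (25 + 336)*(-10) = 361*(-10) = -3610)
(159213 + T(-34)) - K = (159213 + (-1 - 8*(-34))) - 1*(-3610) = (159213 + (-1 + 272)) + 3610 = (159213 + 271) + 3610 = 159484 + 3610 = 163094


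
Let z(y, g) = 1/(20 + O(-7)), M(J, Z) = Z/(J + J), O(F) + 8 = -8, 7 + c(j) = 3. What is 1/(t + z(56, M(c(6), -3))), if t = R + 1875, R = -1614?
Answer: 4/1045 ≈ 0.0038278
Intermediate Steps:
c(j) = -4 (c(j) = -7 + 3 = -4)
O(F) = -16 (O(F) = -8 - 8 = -16)
M(J, Z) = Z/(2*J) (M(J, Z) = Z/((2*J)) = Z*(1/(2*J)) = Z/(2*J))
z(y, g) = 1/4 (z(y, g) = 1/(20 - 16) = 1/4)
t = 261 (t = -1614 + 1875 = 261)
1/(t + z(56, M(c(6), -3))) = 1/(261 + 1/4) = 1/(1045/4) = 4/1045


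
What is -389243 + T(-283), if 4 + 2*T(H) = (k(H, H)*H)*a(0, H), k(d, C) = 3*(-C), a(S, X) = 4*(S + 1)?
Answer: -869779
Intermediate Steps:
a(S, X) = 4 + 4*S (a(S, X) = 4*(1 + S) = 4 + 4*S)
k(d, C) = -3*C
T(H) = -2 - 6*H**2 (T(H) = -2 + (((-3*H)*H)*(4 + 4*0))/2 = -2 + ((-3*H**2)*(4 + 0))/2 = -2 + (-3*H**2*4)/2 = -2 + (-12*H**2)/2 = -2 - 6*H**2)
-389243 + T(-283) = -389243 + (-2 - 6*(-283)**2) = -389243 + (-2 - 6*80089) = -389243 + (-2 - 480534) = -389243 - 480536 = -869779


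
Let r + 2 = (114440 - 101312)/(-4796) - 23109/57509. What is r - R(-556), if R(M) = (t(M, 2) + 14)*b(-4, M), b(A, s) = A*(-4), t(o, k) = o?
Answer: 597608580741/68953291 ≈ 8666.9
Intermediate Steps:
b(A, s) = -4*A
R(M) = 224 + 16*M (R(M) = (M + 14)*(-4*(-4)) = (14 + M)*16 = 224 + 16*M)
r = -354358811/68953291 (r = -2 + ((114440 - 101312)/(-4796) - 23109/57509) = -2 + (13128*(-1/4796) - 23109*1/57509) = -2 + (-3282/1199 - 23109/57509) = -2 - 216452229/68953291 = -354358811/68953291 ≈ -5.1391)
r - R(-556) = -354358811/68953291 - (224 + 16*(-556)) = -354358811/68953291 - (224 - 8896) = -354358811/68953291 - 1*(-8672) = -354358811/68953291 + 8672 = 597608580741/68953291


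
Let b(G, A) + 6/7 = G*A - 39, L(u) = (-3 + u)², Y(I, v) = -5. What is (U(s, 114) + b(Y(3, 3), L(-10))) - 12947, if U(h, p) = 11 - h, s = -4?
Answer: -96718/7 ≈ -13817.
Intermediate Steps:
b(G, A) = -279/7 + A*G (b(G, A) = -6/7 + (G*A - 39) = -6/7 + (A*G - 39) = -6/7 + (-39 + A*G) = -279/7 + A*G)
(U(s, 114) + b(Y(3, 3), L(-10))) - 12947 = ((11 - 1*(-4)) + (-279/7 + (-3 - 10)²*(-5))) - 12947 = ((11 + 4) + (-279/7 + (-13)²*(-5))) - 12947 = (15 + (-279/7 + 169*(-5))) - 12947 = (15 + (-279/7 - 845)) - 12947 = (15 - 6194/7) - 12947 = -6089/7 - 12947 = -96718/7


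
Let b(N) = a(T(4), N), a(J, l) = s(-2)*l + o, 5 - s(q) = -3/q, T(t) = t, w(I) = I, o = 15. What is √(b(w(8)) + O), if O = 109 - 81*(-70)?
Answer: √5822 ≈ 76.302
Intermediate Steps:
O = 5779 (O = 109 + 5670 = 5779)
s(q) = 5 + 3/q (s(q) = 5 - (-3)/q = 5 + 3/q)
a(J, l) = 15 + 7*l/2 (a(J, l) = (5 + 3/(-2))*l + 15 = (5 + 3*(-½))*l + 15 = (5 - 3/2)*l + 15 = 7*l/2 + 15 = 15 + 7*l/2)
b(N) = 15 + 7*N/2
√(b(w(8)) + O) = √((15 + (7/2)*8) + 5779) = √((15 + 28) + 5779) = √(43 + 5779) = √5822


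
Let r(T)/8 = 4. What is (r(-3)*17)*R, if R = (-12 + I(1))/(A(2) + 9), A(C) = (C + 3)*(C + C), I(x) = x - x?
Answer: -6528/29 ≈ -225.10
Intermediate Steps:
I(x) = 0
r(T) = 32 (r(T) = 8*4 = 32)
A(C) = 2*C*(3 + C) (A(C) = (3 + C)*(2*C) = 2*C*(3 + C))
R = -12/29 (R = (-12 + 0)/(2*2*(3 + 2) + 9) = -12/(2*2*5 + 9) = -12/(20 + 9) = -12/29 ≈ -0.41379)
(r(-3)*17)*R = (32*17)*(-12/29) = 544*(-12/29) = -6528/29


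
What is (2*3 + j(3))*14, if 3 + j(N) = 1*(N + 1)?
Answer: 98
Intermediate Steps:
j(N) = -2 + N (j(N) = -3 + 1*(N + 1) = -3 + 1*(1 + N) = -3 + (1 + N) = -2 + N)
(2*3 + j(3))*14 = (2*3 + (-2 + 3))*14 = (6 + 1)*14 = 7*14 = 98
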